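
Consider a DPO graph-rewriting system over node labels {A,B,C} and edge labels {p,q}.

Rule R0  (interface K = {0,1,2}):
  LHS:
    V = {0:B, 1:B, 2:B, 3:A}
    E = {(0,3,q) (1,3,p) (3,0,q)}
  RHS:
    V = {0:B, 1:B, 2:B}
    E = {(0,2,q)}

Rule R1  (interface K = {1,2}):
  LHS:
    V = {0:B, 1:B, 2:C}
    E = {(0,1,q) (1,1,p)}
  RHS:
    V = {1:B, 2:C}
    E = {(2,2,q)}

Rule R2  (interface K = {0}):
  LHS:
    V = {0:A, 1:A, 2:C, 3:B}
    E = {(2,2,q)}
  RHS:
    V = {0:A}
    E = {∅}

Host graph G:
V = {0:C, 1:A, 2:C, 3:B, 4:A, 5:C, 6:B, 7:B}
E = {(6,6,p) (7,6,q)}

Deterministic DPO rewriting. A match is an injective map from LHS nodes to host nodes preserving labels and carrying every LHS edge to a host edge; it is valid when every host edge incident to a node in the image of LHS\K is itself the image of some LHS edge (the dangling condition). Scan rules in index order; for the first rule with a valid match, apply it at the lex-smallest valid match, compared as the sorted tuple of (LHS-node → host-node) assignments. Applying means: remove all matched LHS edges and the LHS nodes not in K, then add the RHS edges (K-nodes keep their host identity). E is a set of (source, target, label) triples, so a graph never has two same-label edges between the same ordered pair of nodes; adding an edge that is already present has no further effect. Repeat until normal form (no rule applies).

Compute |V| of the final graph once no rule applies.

[0] host  ⇒  8 nodes, 2 edges  {6-p->6 7-q->6}
[1] R1 @ {0↦7, 1↦6, 2↦0}  ⇒  7 nodes, 1 edges  {0-q->0}
[2] R2 @ {0↦1, 1↦4, 2↦0, 3↦3}  ⇒  4 nodes, 0 edges  {∅}
normal form: no rule applies after step 2
NF nodes: {1:A, 2:C, 5:C, 6:B}

Answer: 4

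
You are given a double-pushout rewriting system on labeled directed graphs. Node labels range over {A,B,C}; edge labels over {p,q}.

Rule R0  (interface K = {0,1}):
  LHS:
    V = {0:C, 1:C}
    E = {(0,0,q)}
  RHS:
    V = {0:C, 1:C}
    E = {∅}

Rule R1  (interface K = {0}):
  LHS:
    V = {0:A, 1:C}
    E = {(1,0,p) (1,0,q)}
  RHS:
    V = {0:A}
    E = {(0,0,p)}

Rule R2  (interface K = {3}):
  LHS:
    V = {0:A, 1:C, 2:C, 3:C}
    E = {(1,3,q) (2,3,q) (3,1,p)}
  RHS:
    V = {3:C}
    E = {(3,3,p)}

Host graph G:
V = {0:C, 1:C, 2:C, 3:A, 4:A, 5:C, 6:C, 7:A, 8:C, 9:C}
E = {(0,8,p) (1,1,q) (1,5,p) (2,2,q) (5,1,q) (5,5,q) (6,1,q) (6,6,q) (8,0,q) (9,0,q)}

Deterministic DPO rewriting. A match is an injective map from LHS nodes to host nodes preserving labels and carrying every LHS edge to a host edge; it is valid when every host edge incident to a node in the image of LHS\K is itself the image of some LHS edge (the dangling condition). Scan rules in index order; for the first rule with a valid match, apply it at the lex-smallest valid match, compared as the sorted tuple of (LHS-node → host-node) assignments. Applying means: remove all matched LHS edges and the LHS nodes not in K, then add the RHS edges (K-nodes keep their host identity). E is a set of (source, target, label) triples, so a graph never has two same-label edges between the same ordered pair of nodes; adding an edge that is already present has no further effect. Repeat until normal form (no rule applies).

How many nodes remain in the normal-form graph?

start.  V:10 E:10  edges: 0-p->8 1-q->1 1-p->5 2-q->2 5-q->1 5-q->5 6-q->1 6-q->6 8-q->0 9-q->0
1. fire R0 via {0↦1, 1↦0}  →  V:10 E:9  edges: 0-p->8 1-p->5 2-q->2 5-q->1 5-q->5 6-q->1 6-q->6 8-q->0 9-q->0
2. fire R0 via {0↦2, 1↦0}  →  V:10 E:8  edges: 0-p->8 1-p->5 5-q->1 5-q->5 6-q->1 6-q->6 8-q->0 9-q->0
3. fire R0 via {0↦5, 1↦0}  →  V:10 E:7  edges: 0-p->8 1-p->5 5-q->1 6-q->1 6-q->6 8-q->0 9-q->0
4. fire R0 via {0↦6, 1↦0}  →  V:10 E:6  edges: 0-p->8 1-p->5 5-q->1 6-q->1 8-q->0 9-q->0
5. fire R2 via {0↦3, 1↦5, 2↦6, 3↦1}  →  V:7 E:4  edges: 0-p->8 1-p->1 8-q->0 9-q->0
6. fire R2 via {0↦4, 1↦8, 2↦9, 3↦0}  →  V:4 E:2  edges: 0-p->0 1-p->1
halt: no rule applies after step 6
NF nodes: {0:C, 1:C, 2:C, 7:A}

Answer: 4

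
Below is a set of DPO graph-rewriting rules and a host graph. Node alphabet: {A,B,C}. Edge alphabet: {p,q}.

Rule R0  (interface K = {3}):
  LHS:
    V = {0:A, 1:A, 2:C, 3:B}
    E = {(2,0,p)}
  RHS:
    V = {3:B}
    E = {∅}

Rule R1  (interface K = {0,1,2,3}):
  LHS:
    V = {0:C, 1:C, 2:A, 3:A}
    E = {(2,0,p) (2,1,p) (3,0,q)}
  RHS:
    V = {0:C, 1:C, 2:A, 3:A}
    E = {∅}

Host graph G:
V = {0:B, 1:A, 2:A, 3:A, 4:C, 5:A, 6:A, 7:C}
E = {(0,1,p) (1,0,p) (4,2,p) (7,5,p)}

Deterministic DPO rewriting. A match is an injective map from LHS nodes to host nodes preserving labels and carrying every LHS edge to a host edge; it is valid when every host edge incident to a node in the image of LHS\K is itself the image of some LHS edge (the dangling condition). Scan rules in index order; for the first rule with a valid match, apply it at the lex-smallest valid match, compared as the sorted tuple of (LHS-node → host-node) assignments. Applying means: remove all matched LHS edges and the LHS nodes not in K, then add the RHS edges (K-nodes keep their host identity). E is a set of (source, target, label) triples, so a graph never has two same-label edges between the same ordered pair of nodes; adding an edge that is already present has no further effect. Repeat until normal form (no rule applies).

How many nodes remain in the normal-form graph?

Answer: 2

Steps:
[0] host  ⇒  8 nodes, 4 edges  {0-p->1 1-p->0 4-p->2 7-p->5}
[1] R0 @ {0↦2, 1↦3, 2↦4, 3↦0}  ⇒  5 nodes, 3 edges  {0-p->1 1-p->0 7-p->5}
[2] R0 @ {0↦5, 1↦6, 2↦7, 3↦0}  ⇒  2 nodes, 2 edges  {0-p->1 1-p->0}
halt: no rule applies after step 2
NF nodes: {0:B, 1:A}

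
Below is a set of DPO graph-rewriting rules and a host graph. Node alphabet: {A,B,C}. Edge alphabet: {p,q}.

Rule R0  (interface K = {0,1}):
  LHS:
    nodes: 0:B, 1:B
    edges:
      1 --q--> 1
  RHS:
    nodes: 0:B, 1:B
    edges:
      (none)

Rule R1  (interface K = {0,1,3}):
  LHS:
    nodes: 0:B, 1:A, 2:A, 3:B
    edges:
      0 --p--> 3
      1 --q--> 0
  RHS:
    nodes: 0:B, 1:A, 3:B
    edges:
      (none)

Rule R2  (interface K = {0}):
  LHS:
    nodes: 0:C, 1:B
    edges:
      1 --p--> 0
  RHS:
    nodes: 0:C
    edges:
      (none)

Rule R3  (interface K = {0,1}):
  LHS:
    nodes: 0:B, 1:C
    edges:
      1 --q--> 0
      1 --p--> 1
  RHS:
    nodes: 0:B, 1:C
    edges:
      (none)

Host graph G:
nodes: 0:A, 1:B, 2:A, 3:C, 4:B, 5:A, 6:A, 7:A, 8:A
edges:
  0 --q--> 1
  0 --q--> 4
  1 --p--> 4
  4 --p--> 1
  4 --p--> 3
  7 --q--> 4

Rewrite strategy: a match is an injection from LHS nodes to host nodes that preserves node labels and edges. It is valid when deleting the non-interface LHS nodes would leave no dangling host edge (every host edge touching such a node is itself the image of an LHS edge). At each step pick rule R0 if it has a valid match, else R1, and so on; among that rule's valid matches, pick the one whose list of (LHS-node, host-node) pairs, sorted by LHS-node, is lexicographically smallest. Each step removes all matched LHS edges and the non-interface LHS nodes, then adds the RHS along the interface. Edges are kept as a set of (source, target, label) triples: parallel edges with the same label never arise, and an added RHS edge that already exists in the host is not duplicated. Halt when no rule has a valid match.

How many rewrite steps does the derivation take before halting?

Answer: 2

Derivation:
[0] host  ⇒  9 nodes, 6 edges  {0-q->1 0-q->4 1-p->4 4-p->1 4-p->3 7-q->4}
[1] R1 @ {0↦1, 1↦0, 2↦2, 3↦4}  ⇒  8 nodes, 4 edges  {0-q->4 4-p->1 4-p->3 7-q->4}
[2] R1 @ {0↦4, 1↦0, 2↦5, 3↦1}  ⇒  7 nodes, 2 edges  {4-p->3 7-q->4}
halt: no rule applies after step 2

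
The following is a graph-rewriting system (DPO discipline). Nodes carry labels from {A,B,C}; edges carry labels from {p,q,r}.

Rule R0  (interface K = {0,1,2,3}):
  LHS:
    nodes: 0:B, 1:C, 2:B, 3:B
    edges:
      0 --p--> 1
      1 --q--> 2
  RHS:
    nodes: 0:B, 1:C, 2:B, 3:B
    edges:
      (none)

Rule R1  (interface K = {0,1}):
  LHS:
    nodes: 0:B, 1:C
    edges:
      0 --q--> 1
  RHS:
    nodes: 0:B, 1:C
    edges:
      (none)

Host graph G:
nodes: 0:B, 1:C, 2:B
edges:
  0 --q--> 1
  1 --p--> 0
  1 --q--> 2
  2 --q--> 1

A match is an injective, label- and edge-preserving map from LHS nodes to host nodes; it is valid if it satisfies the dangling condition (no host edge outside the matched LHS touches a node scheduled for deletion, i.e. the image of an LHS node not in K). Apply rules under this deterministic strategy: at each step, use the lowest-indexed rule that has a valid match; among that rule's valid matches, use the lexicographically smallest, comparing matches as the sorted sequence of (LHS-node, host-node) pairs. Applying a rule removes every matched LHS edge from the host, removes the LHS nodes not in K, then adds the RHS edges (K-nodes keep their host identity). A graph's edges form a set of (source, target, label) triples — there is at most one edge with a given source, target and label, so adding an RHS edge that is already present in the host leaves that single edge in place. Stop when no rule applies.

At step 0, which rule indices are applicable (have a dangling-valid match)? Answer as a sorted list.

R0: no valid match — LHS pattern not found
R1: 2 valid matches — {0↦0, 1↦1}, {0↦2, 1↦1}

Answer: [R1]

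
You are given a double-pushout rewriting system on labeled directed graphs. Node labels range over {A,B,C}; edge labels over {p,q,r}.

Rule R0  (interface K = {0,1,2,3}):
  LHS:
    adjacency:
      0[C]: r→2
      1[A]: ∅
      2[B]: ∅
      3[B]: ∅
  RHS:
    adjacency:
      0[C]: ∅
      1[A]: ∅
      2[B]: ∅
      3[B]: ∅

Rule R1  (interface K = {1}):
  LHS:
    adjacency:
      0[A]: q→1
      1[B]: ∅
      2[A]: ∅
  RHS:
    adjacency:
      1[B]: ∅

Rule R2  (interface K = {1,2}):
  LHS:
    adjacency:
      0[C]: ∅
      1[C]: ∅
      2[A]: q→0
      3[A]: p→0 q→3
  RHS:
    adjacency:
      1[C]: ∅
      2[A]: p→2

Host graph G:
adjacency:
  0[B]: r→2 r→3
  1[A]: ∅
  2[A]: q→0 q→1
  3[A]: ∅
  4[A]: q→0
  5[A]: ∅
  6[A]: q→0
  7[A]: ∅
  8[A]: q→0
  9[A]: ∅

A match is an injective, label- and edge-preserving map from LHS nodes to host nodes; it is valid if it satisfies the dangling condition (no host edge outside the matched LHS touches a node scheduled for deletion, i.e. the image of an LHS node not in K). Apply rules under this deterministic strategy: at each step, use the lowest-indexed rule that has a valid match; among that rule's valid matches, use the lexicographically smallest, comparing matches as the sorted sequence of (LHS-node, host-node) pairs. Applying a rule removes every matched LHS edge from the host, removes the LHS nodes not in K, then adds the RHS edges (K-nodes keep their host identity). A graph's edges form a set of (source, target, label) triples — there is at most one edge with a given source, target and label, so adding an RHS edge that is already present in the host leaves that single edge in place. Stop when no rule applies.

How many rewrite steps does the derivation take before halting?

[0] host  ⇒  10 nodes, 7 edges  {0-r->2 0-r->3 2-q->0 2-q->1 4-q->0 6-q->0 8-q->0}
[1] R1 @ {0↦4, 1↦0, 2↦5}  ⇒  8 nodes, 6 edges  {0-r->2 0-r->3 2-q->0 2-q->1 6-q->0 8-q->0}
[2] R1 @ {0↦6, 1↦0, 2↦7}  ⇒  6 nodes, 5 edges  {0-r->2 0-r->3 2-q->0 2-q->1 8-q->0}
[3] R1 @ {0↦8, 1↦0, 2↦9}  ⇒  4 nodes, 4 edges  {0-r->2 0-r->3 2-q->0 2-q->1}
normal form: no rule applies after step 3

Answer: 3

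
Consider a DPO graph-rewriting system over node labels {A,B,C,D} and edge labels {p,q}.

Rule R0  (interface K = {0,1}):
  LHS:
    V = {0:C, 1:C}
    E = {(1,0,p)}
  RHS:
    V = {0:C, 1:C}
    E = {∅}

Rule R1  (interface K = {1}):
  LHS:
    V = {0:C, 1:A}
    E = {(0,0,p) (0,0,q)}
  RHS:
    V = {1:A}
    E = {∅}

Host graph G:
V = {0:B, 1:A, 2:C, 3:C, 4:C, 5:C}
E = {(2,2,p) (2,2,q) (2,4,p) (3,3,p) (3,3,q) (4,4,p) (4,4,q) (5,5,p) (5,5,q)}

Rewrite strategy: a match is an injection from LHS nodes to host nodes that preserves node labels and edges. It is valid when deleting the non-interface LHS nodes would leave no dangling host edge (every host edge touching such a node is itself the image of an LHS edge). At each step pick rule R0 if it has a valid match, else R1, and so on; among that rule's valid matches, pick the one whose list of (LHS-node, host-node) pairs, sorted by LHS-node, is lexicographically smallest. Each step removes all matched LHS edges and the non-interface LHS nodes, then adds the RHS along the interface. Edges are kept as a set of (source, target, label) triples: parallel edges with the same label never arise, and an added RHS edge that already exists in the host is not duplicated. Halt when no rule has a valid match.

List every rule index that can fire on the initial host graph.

Answer: [R0,R1]

Derivation:
R0: 1 valid match — {0↦4, 1↦2}
R1: 2 valid matches — {0↦3, 1↦1}, {0↦5, 1↦1}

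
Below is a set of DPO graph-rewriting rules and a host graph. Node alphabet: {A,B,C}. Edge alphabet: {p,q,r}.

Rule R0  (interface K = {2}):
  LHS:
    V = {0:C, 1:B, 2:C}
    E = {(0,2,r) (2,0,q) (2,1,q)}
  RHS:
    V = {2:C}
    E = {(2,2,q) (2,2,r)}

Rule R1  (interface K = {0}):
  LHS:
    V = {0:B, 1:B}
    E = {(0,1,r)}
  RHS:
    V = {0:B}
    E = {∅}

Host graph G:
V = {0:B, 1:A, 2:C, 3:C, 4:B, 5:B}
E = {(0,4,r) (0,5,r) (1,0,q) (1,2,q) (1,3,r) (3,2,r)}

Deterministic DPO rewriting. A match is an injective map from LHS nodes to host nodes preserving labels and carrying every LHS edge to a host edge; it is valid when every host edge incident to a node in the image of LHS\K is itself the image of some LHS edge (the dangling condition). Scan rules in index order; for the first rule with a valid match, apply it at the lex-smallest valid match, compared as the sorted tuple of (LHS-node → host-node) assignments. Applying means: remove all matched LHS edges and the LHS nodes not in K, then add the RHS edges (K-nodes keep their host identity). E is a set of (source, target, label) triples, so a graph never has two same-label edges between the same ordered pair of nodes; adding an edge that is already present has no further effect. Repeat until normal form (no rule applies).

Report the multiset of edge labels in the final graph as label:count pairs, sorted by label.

start.  V:6 E:6  edges: 0-r->4 0-r->5 1-q->0 1-q->2 1-r->3 3-r->2
1. fire R1 via {0↦0, 1↦4}  →  V:5 E:5  edges: 0-r->5 1-q->0 1-q->2 1-r->3 3-r->2
2. fire R1 via {0↦0, 1↦5}  →  V:4 E:4  edges: 1-q->0 1-q->2 1-r->3 3-r->2
normal form: no rule applies after step 2
NF edges: [(1, 0, 'q'), (1, 2, 'q'), (1, 3, 'r'), (3, 2, 'r')]

Answer: q:2 r:2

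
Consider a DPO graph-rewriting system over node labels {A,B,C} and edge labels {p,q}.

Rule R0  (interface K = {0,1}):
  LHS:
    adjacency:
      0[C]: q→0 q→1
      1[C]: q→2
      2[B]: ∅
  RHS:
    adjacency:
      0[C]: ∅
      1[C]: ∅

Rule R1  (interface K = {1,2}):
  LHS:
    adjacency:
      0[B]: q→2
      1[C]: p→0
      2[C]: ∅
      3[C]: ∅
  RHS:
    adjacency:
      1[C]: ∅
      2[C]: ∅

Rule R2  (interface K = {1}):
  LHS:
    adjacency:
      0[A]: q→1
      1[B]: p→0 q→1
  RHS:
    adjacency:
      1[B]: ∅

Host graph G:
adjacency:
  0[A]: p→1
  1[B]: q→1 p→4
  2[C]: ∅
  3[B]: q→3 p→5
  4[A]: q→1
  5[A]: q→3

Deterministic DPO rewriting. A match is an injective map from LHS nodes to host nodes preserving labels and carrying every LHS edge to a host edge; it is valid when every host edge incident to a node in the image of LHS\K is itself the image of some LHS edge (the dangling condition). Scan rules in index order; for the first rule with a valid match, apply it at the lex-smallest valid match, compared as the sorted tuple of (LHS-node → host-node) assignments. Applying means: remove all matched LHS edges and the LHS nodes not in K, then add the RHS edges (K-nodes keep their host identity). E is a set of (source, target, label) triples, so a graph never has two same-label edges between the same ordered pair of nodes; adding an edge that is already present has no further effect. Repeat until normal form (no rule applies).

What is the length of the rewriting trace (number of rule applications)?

Answer: 2

Rewrite trace:
initial: |V|=6 |E|=7  E = 0-p->1 1-q->1 1-p->4 3-q->3 3-p->5 4-q->1 5-q->3
step 1: apply R2 at {0↦4, 1↦1}  → |V|=5 |E|=4  E = 0-p->1 3-q->3 3-p->5 5-q->3
step 2: apply R2 at {0↦5, 1↦3}  → |V|=4 |E|=1  E = 0-p->1
halt: no rule applies after step 2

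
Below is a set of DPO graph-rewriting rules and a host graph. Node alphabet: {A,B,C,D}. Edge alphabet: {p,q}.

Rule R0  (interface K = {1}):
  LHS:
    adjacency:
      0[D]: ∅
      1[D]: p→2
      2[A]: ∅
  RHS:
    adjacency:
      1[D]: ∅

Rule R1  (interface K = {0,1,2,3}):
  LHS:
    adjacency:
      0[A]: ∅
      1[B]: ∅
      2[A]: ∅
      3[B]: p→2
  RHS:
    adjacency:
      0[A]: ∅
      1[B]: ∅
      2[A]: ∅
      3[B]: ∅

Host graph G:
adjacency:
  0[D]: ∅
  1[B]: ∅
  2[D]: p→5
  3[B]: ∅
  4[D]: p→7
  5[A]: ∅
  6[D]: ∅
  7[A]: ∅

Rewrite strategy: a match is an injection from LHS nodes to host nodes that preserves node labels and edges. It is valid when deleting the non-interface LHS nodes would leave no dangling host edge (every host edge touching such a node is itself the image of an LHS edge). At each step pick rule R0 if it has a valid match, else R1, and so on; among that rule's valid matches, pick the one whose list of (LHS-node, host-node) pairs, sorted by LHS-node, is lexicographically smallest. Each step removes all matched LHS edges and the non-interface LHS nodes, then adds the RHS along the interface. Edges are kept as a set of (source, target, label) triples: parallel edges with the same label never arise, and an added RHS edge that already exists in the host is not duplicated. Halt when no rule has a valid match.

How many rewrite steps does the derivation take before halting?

start.  V:8 E:2  edges: 2-p->5 4-p->7
1. fire R0 via {0↦0, 1↦2, 2↦5}  →  V:6 E:1  edges: 4-p->7
2. fire R0 via {0↦2, 1↦4, 2↦7}  →  V:4 E:0  edges: ∅
normal form: no rule applies after step 2

Answer: 2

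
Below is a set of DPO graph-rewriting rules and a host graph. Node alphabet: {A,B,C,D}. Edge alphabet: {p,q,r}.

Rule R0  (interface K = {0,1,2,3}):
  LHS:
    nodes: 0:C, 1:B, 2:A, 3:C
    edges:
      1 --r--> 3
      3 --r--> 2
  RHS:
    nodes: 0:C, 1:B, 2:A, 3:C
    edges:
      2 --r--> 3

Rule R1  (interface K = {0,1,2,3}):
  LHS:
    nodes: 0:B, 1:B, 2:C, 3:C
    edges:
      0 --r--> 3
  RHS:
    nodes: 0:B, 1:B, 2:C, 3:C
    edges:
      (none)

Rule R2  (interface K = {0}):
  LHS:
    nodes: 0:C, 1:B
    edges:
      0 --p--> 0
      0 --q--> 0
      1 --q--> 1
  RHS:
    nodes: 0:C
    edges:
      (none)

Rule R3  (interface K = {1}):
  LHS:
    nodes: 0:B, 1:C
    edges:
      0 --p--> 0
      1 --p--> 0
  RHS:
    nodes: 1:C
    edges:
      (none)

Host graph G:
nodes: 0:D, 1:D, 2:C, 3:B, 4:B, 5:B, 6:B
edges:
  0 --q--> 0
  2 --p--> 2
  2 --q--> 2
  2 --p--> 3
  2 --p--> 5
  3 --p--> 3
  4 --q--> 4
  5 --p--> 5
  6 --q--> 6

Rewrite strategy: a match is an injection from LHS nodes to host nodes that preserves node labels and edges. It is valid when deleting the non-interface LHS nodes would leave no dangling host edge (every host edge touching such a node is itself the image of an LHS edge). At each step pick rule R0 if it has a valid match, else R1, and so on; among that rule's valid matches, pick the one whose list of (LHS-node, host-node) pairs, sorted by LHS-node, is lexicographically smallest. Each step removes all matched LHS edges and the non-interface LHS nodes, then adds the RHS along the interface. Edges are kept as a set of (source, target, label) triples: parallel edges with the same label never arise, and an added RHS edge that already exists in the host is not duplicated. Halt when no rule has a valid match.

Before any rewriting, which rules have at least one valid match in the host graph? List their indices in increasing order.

Answer: [R2,R3]

Steps:
R0: no valid match — LHS pattern not found
R1: no valid match — LHS pattern not found
R2: 2 valid matches — {0↦2, 1↦4}, {0↦2, 1↦6}
R3: 2 valid matches — {0↦3, 1↦2}, {0↦5, 1↦2}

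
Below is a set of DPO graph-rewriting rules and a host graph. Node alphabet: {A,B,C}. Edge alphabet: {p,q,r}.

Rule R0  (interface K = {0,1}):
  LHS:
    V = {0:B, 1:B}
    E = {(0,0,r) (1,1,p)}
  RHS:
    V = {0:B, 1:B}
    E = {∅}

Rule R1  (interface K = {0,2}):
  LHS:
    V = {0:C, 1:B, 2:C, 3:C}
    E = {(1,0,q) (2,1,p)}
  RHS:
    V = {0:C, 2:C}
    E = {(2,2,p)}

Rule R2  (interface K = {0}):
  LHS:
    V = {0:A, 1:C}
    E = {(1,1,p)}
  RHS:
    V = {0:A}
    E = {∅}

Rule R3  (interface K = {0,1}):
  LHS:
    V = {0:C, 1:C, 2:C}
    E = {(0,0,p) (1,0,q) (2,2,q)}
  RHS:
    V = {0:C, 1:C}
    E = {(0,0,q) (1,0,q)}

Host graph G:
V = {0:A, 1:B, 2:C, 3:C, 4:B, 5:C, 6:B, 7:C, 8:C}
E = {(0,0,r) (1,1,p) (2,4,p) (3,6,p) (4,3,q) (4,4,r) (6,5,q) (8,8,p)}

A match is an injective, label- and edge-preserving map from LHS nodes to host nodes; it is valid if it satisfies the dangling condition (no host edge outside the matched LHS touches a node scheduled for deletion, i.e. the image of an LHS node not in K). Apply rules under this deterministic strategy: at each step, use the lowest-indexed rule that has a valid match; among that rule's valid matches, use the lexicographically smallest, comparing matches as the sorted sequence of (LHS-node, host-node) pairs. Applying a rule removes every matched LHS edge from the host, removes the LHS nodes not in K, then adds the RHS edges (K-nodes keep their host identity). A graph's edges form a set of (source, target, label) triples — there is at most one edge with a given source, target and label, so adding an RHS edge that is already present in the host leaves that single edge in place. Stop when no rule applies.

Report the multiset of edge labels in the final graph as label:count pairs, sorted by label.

Answer: p:1 q:1 r:1

Rewrite trace:
initial: |V|=9 |E|=8  E = 0-r->0 1-p->1 2-p->4 3-p->6 4-q->3 4-r->4 6-q->5 8-p->8
step 1: apply R0 at {0↦4, 1↦1}  → |V|=9 |E|=6  E = 0-r->0 2-p->4 3-p->6 4-q->3 6-q->5 8-p->8
step 2: apply R1 at {0↦3, 1↦4, 2↦2, 3↦7}  → |V|=7 |E|=5  E = 0-r->0 2-p->2 3-p->6 6-q->5 8-p->8
step 3: apply R2 at {0↦0, 1↦2}  → |V|=6 |E|=4  E = 0-r->0 3-p->6 6-q->5 8-p->8
step 4: apply R2 at {0↦0, 1↦8}  → |V|=5 |E|=3  E = 0-r->0 3-p->6 6-q->5
normal form: no rule applies after step 4
NF edges: [(0, 0, 'r'), (3, 6, 'p'), (6, 5, 'q')]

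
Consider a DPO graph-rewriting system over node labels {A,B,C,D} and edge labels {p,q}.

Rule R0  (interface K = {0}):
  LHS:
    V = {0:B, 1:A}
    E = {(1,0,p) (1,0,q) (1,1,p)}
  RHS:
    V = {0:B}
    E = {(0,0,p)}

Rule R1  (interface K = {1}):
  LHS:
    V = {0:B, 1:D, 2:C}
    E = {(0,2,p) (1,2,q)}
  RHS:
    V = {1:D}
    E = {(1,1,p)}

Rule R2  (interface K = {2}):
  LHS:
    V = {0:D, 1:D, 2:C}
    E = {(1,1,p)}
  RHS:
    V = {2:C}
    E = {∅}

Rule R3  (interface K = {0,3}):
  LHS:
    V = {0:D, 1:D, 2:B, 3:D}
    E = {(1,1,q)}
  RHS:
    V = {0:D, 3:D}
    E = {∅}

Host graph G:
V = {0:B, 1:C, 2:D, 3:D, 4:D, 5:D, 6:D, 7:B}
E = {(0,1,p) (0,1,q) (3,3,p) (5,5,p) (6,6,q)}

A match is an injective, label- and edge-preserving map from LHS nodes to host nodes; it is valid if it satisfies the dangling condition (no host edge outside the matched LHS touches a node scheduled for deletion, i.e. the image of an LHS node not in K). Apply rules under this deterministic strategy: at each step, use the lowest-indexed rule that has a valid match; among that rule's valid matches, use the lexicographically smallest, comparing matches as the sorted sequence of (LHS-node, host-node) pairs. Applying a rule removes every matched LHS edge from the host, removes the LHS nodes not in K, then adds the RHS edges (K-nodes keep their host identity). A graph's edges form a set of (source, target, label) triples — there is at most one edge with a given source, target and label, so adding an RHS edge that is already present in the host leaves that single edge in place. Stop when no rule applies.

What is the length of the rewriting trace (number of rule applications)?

Answer: 2

Steps:
initial: |V|=8 |E|=5  E = 0-p->1 0-q->1 3-p->3 5-p->5 6-q->6
step 1: apply R2 at {0↦2, 1↦3, 2↦1}  → |V|=6 |E|=4  E = 0-p->1 0-q->1 5-p->5 6-q->6
step 2: apply R2 at {0↦4, 1↦5, 2↦1}  → |V|=4 |E|=3  E = 0-p->1 0-q->1 6-q->6
normal form: no rule applies after step 2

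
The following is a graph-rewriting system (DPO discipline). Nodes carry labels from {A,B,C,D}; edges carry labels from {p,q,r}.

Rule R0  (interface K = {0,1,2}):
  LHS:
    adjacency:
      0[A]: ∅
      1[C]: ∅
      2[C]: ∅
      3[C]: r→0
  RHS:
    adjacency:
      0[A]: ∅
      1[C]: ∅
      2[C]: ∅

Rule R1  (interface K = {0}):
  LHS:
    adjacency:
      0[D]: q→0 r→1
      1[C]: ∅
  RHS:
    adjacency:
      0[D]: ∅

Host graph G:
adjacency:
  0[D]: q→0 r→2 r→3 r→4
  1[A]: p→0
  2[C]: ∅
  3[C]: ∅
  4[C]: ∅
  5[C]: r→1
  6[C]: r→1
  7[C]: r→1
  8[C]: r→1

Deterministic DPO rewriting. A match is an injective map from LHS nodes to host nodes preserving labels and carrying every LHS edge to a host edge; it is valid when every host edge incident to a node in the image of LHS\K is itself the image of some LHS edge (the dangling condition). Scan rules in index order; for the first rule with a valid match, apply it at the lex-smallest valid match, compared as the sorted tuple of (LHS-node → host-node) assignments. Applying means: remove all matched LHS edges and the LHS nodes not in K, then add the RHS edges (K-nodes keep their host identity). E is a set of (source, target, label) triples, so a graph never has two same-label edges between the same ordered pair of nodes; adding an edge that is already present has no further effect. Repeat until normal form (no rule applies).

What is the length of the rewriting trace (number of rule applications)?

Answer: 5

Steps:
[0] host  ⇒  9 nodes, 9 edges  {0-q->0 0-r->2 0-r->3 0-r->4 1-p->0 5-r->1 6-r->1 7-r->1 8-r->1}
[1] R0 @ {0↦1, 1↦2, 2↦3, 3↦5}  ⇒  8 nodes, 8 edges  {0-q->0 0-r->2 0-r->3 0-r->4 1-p->0 6-r->1 7-r->1 8-r->1}
[2] R0 @ {0↦1, 1↦2, 2↦3, 3↦6}  ⇒  7 nodes, 7 edges  {0-q->0 0-r->2 0-r->3 0-r->4 1-p->0 7-r->1 8-r->1}
[3] R0 @ {0↦1, 1↦2, 2↦3, 3↦7}  ⇒  6 nodes, 6 edges  {0-q->0 0-r->2 0-r->3 0-r->4 1-p->0 8-r->1}
[4] R0 @ {0↦1, 1↦2, 2↦3, 3↦8}  ⇒  5 nodes, 5 edges  {0-q->0 0-r->2 0-r->3 0-r->4 1-p->0}
[5] R1 @ {0↦0, 1↦2}  ⇒  4 nodes, 3 edges  {0-r->3 0-r->4 1-p->0}
halt: no rule applies after step 5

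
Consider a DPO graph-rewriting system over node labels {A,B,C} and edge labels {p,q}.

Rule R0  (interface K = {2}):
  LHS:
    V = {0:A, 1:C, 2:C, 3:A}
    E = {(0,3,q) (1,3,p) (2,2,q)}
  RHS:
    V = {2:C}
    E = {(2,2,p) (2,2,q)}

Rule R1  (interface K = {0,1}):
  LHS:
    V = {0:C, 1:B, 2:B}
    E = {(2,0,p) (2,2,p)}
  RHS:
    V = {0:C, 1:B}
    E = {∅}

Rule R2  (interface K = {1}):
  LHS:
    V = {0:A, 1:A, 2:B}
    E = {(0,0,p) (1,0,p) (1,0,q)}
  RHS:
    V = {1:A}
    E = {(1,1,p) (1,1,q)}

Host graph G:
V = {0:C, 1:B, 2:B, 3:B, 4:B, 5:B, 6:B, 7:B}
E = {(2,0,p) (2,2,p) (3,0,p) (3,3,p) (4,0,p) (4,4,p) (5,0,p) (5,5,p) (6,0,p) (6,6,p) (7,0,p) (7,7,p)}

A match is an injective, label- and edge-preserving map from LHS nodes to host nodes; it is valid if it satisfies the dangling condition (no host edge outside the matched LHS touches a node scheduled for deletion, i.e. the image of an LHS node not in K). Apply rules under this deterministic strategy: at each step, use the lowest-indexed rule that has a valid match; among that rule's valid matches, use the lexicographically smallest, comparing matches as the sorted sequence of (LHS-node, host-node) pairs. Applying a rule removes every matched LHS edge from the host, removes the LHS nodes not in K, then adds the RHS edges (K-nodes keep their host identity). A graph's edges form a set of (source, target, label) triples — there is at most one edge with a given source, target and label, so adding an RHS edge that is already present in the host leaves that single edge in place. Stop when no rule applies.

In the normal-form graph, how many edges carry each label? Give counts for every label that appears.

Answer: (no edges)

Derivation:
start.  V:8 E:12  edges: 2-p->0 2-p->2 3-p->0 3-p->3 4-p->0 4-p->4 5-p->0 5-p->5 6-p->0 6-p->6 7-p->0 7-p->7
1. fire R1 via {0↦0, 1↦1, 2↦2}  →  V:7 E:10  edges: 3-p->0 3-p->3 4-p->0 4-p->4 5-p->0 5-p->5 6-p->0 6-p->6 7-p->0 7-p->7
2. fire R1 via {0↦0, 1↦1, 2↦3}  →  V:6 E:8  edges: 4-p->0 4-p->4 5-p->0 5-p->5 6-p->0 6-p->6 7-p->0 7-p->7
3. fire R1 via {0↦0, 1↦1, 2↦4}  →  V:5 E:6  edges: 5-p->0 5-p->5 6-p->0 6-p->6 7-p->0 7-p->7
4. fire R1 via {0↦0, 1↦1, 2↦5}  →  V:4 E:4  edges: 6-p->0 6-p->6 7-p->0 7-p->7
5. fire R1 via {0↦0, 1↦1, 2↦6}  →  V:3 E:2  edges: 7-p->0 7-p->7
6. fire R1 via {0↦0, 1↦1, 2↦7}  →  V:2 E:0  edges: ∅
normal form: no rule applies after step 6
NF edges: []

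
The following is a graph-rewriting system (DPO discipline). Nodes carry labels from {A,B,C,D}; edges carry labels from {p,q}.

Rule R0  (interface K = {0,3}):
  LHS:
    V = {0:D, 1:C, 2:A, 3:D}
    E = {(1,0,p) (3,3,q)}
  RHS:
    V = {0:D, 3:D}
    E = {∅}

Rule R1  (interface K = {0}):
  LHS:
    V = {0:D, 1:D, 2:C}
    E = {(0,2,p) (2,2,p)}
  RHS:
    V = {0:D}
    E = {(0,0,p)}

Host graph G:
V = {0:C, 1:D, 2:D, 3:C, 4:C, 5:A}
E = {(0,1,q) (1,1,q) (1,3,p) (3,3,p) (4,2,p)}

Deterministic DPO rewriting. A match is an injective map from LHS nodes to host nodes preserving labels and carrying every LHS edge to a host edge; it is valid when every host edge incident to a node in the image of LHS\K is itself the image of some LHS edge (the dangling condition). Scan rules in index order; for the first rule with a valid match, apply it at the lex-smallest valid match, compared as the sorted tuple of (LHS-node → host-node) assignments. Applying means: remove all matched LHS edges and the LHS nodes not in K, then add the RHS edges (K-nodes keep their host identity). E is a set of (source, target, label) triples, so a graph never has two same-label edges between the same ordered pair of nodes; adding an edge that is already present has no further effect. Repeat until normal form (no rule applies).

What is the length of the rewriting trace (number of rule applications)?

Answer: 2

Rewrite trace:
start.  V:6 E:5  edges: 0-q->1 1-q->1 1-p->3 3-p->3 4-p->2
1. fire R0 via {0↦2, 1↦4, 2↦5, 3↦1}  →  V:4 E:3  edges: 0-q->1 1-p->3 3-p->3
2. fire R1 via {0↦1, 1↦2, 2↦3}  →  V:2 E:2  edges: 0-q->1 1-p->1
final graph: no rule applies after step 2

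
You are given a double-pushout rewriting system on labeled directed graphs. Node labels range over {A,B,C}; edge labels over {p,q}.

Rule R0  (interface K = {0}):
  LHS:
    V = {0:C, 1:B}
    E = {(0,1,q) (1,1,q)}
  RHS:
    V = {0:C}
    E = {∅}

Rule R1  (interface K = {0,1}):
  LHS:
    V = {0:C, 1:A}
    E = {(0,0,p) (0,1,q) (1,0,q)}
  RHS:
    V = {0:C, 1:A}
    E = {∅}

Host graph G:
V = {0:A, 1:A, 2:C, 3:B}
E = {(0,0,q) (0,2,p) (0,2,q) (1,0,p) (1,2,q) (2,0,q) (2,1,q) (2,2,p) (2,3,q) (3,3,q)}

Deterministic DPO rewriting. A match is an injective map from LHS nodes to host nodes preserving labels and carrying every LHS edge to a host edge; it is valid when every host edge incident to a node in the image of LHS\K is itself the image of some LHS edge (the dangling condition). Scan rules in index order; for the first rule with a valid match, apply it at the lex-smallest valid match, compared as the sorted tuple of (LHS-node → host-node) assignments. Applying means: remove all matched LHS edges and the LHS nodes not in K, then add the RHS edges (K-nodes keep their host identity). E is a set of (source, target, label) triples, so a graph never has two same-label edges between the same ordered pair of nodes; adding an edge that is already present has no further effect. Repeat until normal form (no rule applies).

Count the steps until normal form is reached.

start.  V:4 E:10  edges: 0-q->0 0-p->2 0-q->2 1-p->0 1-q->2 2-q->0 2-q->1 2-p->2 2-q->3 3-q->3
1. fire R0 via {0↦2, 1↦3}  →  V:3 E:8  edges: 0-q->0 0-p->2 0-q->2 1-p->0 1-q->2 2-q->0 2-q->1 2-p->2
2. fire R1 via {0↦2, 1↦0}  →  V:3 E:5  edges: 0-q->0 0-p->2 1-p->0 1-q->2 2-q->1
halt: no rule applies after step 2

Answer: 2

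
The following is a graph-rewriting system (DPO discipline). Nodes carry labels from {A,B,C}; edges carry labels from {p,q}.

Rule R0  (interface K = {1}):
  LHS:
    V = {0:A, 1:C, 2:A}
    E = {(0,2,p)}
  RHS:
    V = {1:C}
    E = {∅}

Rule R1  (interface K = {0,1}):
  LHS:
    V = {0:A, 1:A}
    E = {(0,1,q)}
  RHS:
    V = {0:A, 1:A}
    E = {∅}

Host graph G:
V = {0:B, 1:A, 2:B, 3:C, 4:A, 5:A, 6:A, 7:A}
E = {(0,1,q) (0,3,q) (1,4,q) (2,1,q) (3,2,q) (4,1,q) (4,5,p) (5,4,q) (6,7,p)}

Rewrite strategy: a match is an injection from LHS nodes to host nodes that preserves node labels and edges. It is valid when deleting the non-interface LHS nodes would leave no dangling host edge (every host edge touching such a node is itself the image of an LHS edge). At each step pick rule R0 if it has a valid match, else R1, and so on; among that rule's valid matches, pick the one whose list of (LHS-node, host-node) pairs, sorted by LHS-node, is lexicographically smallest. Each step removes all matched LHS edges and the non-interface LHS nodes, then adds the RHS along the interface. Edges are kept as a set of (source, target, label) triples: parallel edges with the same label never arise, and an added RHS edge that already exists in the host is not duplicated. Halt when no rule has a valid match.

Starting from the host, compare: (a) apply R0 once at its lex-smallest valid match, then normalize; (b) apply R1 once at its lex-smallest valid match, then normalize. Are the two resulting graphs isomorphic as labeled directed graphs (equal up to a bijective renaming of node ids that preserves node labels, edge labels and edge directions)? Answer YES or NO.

Answer: YES

Derivation:
branch R0-first: apply at {0↦6, 1↦3, 2↦7} → |E|=8, then 4 more step(s) → NF |V|=4 |E|=4 V={0:B, 1:A, 2:B, 3:C} E=0-q->1 0-q->3 2-q->1 3-q->2
branch R1-first: apply at {0↦1, 1↦4} → |E|=8, then 4 more step(s) → NF |V|=4 |E|=4 V={0:B, 1:A, 2:B, 3:C} E=0-q->1 0-q->3 2-q->1 3-q->2
graphs isomorphic (equal up to label-preserving node renaming)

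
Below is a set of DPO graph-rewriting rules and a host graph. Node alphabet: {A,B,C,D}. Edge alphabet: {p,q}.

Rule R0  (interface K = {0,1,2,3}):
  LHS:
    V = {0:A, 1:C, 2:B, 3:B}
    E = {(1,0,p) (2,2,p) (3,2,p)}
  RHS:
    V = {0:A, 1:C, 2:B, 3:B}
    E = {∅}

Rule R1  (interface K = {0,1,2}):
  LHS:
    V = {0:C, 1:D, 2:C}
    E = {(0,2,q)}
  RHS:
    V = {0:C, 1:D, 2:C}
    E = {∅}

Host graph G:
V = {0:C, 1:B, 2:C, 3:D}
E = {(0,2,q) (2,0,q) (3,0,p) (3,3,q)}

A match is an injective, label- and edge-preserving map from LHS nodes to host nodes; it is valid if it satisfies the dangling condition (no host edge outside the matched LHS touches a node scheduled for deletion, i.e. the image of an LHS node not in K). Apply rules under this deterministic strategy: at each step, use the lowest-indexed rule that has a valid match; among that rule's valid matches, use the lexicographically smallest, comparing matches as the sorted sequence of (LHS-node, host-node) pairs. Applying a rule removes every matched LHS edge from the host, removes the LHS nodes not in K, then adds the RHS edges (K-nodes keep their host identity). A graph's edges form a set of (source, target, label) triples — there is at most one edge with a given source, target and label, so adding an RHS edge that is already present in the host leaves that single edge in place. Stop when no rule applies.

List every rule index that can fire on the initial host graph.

Answer: [R1]

Rewrite trace:
R0: no valid match — LHS pattern not found
R1: 2 valid matches — {0↦0, 1↦3, 2↦2}, {0↦2, 1↦3, 2↦0}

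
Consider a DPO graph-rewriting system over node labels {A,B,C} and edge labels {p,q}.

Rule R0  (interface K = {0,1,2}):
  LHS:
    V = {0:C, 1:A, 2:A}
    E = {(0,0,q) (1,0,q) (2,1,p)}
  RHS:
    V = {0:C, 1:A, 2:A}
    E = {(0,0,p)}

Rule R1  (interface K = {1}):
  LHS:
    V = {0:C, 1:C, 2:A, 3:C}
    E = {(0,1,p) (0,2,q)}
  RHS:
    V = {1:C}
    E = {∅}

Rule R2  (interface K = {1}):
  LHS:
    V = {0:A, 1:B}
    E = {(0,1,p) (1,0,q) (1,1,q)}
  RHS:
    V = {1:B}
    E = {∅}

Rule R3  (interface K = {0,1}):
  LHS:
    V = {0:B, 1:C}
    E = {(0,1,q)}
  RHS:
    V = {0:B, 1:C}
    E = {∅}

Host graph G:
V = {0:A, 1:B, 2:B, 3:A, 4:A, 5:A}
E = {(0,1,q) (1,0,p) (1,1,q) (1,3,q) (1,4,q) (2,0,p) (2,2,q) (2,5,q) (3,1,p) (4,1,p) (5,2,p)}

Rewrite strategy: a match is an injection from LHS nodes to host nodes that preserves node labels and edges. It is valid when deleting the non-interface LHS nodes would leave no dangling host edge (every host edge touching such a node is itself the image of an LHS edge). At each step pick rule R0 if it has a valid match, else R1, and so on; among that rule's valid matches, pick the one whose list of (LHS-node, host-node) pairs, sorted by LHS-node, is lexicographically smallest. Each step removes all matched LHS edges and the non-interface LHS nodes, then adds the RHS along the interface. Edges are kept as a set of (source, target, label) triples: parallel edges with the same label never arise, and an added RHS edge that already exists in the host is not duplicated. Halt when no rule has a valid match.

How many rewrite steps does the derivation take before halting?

initial: |V|=6 |E|=11  E = 0-q->1 1-p->0 1-q->1 1-q->3 1-q->4 2-p->0 2-q->2 2-q->5 3-p->1 4-p->1 5-p->2
step 1: apply R2 at {0↦3, 1↦1}  → |V|=5 |E|=8  E = 0-q->1 1-p->0 1-q->4 2-p->0 2-q->2 2-q->5 4-p->1 5-p->2
step 2: apply R2 at {0↦5, 1↦2}  → |V|=4 |E|=5  E = 0-q->1 1-p->0 1-q->4 2-p->0 4-p->1
normal form: no rule applies after step 2

Answer: 2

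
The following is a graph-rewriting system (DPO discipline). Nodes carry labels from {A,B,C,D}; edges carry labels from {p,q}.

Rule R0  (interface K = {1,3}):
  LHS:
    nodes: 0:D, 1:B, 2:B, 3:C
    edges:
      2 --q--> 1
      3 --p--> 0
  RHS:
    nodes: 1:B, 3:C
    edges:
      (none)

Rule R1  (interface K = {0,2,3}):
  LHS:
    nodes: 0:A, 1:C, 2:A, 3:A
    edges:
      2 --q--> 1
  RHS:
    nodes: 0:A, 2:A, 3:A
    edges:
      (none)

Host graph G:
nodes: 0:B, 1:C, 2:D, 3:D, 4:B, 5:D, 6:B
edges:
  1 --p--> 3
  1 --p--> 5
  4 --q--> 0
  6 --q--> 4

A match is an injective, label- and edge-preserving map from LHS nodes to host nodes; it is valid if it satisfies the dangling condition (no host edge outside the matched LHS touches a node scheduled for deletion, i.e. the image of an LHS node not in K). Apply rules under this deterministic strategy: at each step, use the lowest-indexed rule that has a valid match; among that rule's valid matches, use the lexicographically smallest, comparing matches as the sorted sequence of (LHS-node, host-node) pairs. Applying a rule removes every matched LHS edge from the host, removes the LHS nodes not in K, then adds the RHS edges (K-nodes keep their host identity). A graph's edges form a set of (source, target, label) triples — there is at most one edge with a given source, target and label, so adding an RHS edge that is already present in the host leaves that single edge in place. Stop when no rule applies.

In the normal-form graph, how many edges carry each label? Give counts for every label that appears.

initial: |V|=7 |E|=4  E = 1-p->3 1-p->5 4-q->0 6-q->4
step 1: apply R0 at {0↦3, 1↦4, 2↦6, 3↦1}  → |V|=5 |E|=2  E = 1-p->5 4-q->0
step 2: apply R0 at {0↦5, 1↦0, 2↦4, 3↦1}  → |V|=3 |E|=0  E = ∅
normal form: no rule applies after step 2
NF edges: []

Answer: (no edges)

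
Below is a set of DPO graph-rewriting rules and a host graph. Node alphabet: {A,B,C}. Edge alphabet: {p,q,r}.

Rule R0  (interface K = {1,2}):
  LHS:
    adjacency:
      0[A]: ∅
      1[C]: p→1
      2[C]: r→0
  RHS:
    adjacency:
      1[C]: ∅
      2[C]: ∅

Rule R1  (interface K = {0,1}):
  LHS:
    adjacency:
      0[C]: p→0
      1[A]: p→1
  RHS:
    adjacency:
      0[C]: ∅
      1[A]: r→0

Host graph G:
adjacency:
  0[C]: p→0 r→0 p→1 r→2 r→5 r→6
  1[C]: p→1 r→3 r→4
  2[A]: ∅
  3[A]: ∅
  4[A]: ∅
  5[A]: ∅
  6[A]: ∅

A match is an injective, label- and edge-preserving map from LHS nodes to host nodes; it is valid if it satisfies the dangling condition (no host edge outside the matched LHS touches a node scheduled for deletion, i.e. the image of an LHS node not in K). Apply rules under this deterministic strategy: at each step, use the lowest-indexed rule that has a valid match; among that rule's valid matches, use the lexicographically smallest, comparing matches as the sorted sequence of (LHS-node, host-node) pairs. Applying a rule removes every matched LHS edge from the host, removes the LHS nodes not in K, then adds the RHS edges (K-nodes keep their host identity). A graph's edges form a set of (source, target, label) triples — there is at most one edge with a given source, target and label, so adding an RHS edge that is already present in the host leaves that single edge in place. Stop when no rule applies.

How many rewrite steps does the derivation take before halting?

initial: |V|=7 |E|=9  E = 0-p->0 0-r->0 0-p->1 0-r->2 0-r->5 0-r->6 1-p->1 1-r->3 1-r->4
step 1: apply R0 at {0↦2, 1↦1, 2↦0}  → |V|=6 |E|=7  E = 0-p->0 0-r->0 0-p->1 0-r->5 0-r->6 1-r->3 1-r->4
step 2: apply R0 at {0↦3, 1↦0, 2↦1}  → |V|=5 |E|=5  E = 0-r->0 0-p->1 0-r->5 0-r->6 1-r->4
normal form: no rule applies after step 2

Answer: 2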